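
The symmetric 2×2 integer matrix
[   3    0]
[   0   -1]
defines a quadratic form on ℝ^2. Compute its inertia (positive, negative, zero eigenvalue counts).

Answer: (1, 1, 0)

Derivation:
step 0: pivot 3 → sign +
step 1: pivot -1 → sign −
signature = (1, 1, 0)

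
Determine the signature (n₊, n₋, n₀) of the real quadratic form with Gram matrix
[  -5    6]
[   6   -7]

Answer: (1, 1, 0)

Derivation:
step 0: pivot -5 → sign −
step 1: pivot 1/5 → sign +
signature = (1, 1, 0)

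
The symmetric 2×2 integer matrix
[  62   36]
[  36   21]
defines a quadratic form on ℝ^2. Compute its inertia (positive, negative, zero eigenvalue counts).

step 0: pivot 62 → sign +
step 1: pivot 3/31 → sign +
signature = (2, 0, 0)

Answer: (2, 0, 0)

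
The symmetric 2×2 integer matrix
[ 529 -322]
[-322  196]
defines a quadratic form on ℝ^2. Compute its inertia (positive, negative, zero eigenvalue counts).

step 0: pivot 529 → sign +
step 1: row/col 1 already zero → sign 0
signature = (1, 0, 1)

Answer: (1, 0, 1)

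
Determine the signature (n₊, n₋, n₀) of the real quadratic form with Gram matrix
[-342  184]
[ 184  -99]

Answer: (0, 2, 0)

Derivation:
step 0: pivot -342 → sign −
step 1: pivot -1/171 → sign −
signature = (0, 2, 0)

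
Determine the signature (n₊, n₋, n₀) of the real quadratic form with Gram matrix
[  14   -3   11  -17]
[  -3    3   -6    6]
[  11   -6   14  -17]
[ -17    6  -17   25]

Answer: (3, 1, 0)

Derivation:
step 0: pivot 14 → sign +
step 1: pivot 33/14 → sign +
step 2: pivot -3/11 → sign −
step 3: pivot 2 → sign +
signature = (3, 1, 0)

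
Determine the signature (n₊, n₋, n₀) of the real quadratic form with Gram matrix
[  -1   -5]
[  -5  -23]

step 0: pivot -1 → sign −
step 1: pivot 2 → sign +
signature = (1, 1, 0)

Answer: (1, 1, 0)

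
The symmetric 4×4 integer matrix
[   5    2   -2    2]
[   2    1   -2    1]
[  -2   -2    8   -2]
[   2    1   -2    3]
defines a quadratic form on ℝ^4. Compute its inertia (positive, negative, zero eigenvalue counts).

Answer: (3, 0, 1)

Derivation:
step 0: pivot 5 → sign +
step 1: pivot 1/5 → sign +
step 2: pivot 2 → sign +
step 3: row/col 3 already zero → sign 0
signature = (3, 0, 1)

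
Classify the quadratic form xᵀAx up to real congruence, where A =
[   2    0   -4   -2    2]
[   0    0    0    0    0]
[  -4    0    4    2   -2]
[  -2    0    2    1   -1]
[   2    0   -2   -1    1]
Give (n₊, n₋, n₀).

Answer: (1, 1, 3)

Derivation:
step 0: pivot 2 → sign +
step 1: pivot -4 → sign −
step 2: row/col 2 already zero → sign 0
step 3: row/col 3 already zero → sign 0
step 4: row/col 4 already zero → sign 0
signature = (1, 1, 3)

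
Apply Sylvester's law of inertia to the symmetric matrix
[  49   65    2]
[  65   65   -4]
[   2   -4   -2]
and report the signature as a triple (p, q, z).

Answer: (2, 1, 0)

Derivation:
step 0: pivot 49 → sign +
step 1: pivot -1040/49 → sign −
step 2: pivot 1/260 → sign +
signature = (2, 1, 0)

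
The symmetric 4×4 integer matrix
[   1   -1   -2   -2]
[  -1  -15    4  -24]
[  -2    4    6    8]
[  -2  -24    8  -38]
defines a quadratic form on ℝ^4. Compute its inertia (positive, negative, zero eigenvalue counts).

Answer: (2, 1, 1)

Derivation:
step 0: pivot 1 → sign +
step 1: pivot -16 → sign −
step 2: pivot 9/4 → sign +
step 3: row/col 3 already zero → sign 0
signature = (2, 1, 1)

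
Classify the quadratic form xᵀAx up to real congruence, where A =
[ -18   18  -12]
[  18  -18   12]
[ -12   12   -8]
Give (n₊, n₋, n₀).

Answer: (0, 1, 2)

Derivation:
step 0: pivot -18 → sign −
step 1: row/col 1 already zero → sign 0
step 2: row/col 2 already zero → sign 0
signature = (0, 1, 2)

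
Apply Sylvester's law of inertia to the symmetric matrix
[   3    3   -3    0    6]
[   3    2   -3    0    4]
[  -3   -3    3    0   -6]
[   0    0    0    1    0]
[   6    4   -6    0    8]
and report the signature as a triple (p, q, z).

Answer: (2, 1, 2)

Derivation:
step 0: pivot 3 → sign +
step 1: pivot -1 → sign −
step 2: pivot 1 → sign +
step 3: row/col 3 already zero → sign 0
step 4: row/col 4 already zero → sign 0
signature = (2, 1, 2)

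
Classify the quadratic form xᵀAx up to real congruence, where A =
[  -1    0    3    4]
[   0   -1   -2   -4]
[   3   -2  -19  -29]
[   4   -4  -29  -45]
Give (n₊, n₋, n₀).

step 0: pivot -1 → sign −
step 1: pivot -1 → sign −
step 2: pivot -6 → sign −
step 3: pivot 1/2 → sign +
signature = (1, 3, 0)

Answer: (1, 3, 0)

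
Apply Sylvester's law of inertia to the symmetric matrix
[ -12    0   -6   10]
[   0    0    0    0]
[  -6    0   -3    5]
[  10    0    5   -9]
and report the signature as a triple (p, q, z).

Answer: (0, 2, 2)

Derivation:
step 0: pivot -12 → sign −
step 1: pivot -2/3 → sign −
step 2: row/col 2 already zero → sign 0
step 3: row/col 3 already zero → sign 0
signature = (0, 2, 2)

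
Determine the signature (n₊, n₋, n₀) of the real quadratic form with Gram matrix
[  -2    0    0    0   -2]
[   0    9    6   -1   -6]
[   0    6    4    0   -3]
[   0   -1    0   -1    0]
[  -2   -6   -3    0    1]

Answer: (2, 3, 0)

Derivation:
step 0: pivot -2 → sign −
step 1: pivot 9 → sign +
step 2: pivot -10/9 → sign −
step 3: pivot 2/5 → sign +
step 4: pivot -3/2 → sign −
signature = (2, 3, 0)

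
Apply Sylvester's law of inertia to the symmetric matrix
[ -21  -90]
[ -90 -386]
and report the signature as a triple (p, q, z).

step 0: pivot -21 → sign −
step 1: pivot -2/7 → sign −
signature = (0, 2, 0)

Answer: (0, 2, 0)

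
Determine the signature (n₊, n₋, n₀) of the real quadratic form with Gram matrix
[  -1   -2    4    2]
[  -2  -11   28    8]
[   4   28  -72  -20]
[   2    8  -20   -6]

Answer: (1, 2, 1)

Derivation:
step 0: pivot -1 → sign −
step 1: pivot -7 → sign −
step 2: pivot 8/7 → sign +
step 3: row/col 3 already zero → sign 0
signature = (1, 2, 1)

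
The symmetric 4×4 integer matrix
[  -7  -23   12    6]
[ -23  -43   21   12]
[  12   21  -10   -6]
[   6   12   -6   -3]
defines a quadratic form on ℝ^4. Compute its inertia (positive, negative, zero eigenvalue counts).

step 0: pivot -7 → sign −
step 1: pivot 228/7 → sign +
step 2: pivot 11/76 → sign +
step 3: pivot 3/11 → sign +
signature = (3, 1, 0)

Answer: (3, 1, 0)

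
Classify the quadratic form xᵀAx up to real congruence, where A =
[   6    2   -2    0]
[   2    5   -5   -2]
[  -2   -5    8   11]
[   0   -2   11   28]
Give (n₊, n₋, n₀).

Answer: (4, 0, 0)

Derivation:
step 0: pivot 6 → sign +
step 1: pivot 13/3 → sign +
step 2: pivot 3 → sign +
step 3: pivot 1/13 → sign +
signature = (4, 0, 0)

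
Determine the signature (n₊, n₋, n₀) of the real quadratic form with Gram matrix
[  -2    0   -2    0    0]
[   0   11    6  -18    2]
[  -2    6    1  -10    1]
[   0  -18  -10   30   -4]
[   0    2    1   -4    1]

step 0: pivot -2 → sign −
step 1: pivot 11 → sign +
step 2: pivot -3/11 → sign −
step 3: pivot 2/3 → sign +
step 4: row/col 4 already zero → sign 0
signature = (2, 2, 1)

Answer: (2, 2, 1)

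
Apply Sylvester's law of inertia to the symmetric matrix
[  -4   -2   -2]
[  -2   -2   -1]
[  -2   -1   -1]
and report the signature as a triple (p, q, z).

step 0: pivot -4 → sign −
step 1: pivot -1 → sign −
step 2: row/col 2 already zero → sign 0
signature = (0, 2, 1)

Answer: (0, 2, 1)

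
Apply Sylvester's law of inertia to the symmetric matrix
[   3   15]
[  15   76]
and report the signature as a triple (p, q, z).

Answer: (2, 0, 0)

Derivation:
step 0: pivot 3 → sign +
step 1: pivot 1 → sign +
signature = (2, 0, 0)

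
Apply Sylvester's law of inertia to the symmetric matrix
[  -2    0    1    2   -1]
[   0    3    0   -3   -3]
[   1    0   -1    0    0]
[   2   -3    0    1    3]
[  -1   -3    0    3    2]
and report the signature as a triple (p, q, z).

step 0: pivot -2 → sign −
step 1: pivot 3 → sign +
step 2: pivot -1/2 → sign −
step 3: pivot 2 → sign +
step 4: pivot -2 → sign −
signature = (2, 3, 0)

Answer: (2, 3, 0)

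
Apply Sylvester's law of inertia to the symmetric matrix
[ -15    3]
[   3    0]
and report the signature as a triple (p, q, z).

step 0: pivot -15 → sign −
step 1: pivot 3/5 → sign +
signature = (1, 1, 0)

Answer: (1, 1, 0)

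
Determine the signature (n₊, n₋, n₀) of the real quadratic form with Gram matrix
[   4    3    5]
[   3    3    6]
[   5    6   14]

step 0: pivot 4 → sign +
step 1: pivot 3/4 → sign +
step 2: pivot 1 → sign +
signature = (3, 0, 0)

Answer: (3, 0, 0)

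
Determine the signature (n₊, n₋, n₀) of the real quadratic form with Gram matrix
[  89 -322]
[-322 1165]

step 0: pivot 89 → sign +
step 1: pivot 1/89 → sign +
signature = (2, 0, 0)

Answer: (2, 0, 0)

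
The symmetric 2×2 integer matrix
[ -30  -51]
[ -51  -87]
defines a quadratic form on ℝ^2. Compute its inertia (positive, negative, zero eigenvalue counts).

step 0: pivot -30 → sign −
step 1: pivot -3/10 → sign −
signature = (0, 2, 0)

Answer: (0, 2, 0)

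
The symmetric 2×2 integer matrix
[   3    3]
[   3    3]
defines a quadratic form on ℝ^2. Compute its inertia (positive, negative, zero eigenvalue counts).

Answer: (1, 0, 1)

Derivation:
step 0: pivot 3 → sign +
step 1: row/col 1 already zero → sign 0
signature = (1, 0, 1)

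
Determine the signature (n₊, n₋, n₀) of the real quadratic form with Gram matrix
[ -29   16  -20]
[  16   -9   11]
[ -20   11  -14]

step 0: pivot -29 → sign −
step 1: pivot -5/29 → sign −
step 2: pivot -1/5 → sign −
signature = (0, 3, 0)

Answer: (0, 3, 0)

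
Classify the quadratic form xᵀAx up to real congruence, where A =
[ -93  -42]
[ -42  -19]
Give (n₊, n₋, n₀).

step 0: pivot -93 → sign −
step 1: pivot -1/31 → sign −
signature = (0, 2, 0)

Answer: (0, 2, 0)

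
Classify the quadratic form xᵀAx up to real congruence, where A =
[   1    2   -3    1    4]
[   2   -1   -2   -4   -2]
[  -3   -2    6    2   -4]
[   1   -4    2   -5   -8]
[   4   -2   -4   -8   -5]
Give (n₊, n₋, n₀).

step 0: pivot 1 → sign +
step 1: pivot -5 → sign −
step 2: pivot 1/5 → sign +
step 3: pivot 1 → sign +
step 4: pivot -1 → sign −
signature = (3, 2, 0)

Answer: (3, 2, 0)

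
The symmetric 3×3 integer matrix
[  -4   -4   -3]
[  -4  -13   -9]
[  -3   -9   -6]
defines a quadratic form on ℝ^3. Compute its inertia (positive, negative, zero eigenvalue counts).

Answer: (1, 2, 0)

Derivation:
step 0: pivot -4 → sign −
step 1: pivot -9 → sign −
step 2: pivot 1/4 → sign +
signature = (1, 2, 0)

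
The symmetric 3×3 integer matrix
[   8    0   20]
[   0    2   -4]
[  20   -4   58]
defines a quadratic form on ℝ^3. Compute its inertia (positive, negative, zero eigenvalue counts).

Answer: (2, 0, 1)

Derivation:
step 0: pivot 8 → sign +
step 1: pivot 2 → sign +
step 2: row/col 2 already zero → sign 0
signature = (2, 0, 1)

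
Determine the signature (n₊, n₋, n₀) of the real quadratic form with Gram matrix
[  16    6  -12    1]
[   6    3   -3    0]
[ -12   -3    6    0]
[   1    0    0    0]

step 0: pivot 16 → sign +
step 1: pivot 3/4 → sign +
step 2: pivot -6 → sign −
step 3: pivot 1/8 → sign +
signature = (3, 1, 0)

Answer: (3, 1, 0)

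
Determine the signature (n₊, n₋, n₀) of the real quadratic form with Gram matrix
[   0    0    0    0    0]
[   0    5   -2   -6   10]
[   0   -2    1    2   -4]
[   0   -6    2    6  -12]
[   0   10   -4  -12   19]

step 0: pivot 5 → sign +
step 1: pivot 1/5 → sign +
step 2: pivot -2 → sign −
step 3: pivot -1 → sign −
step 4: row/col 4 already zero → sign 0
signature = (2, 2, 1)

Answer: (2, 2, 1)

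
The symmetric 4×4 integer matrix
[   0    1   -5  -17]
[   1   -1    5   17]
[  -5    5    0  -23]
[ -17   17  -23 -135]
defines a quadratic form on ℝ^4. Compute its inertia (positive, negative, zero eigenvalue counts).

step 0: pivot -1 → sign −
step 1: pivot 1 → sign +
step 2: pivot 25 → sign +
step 3: pivot 6/25 → sign +
signature = (3, 1, 0)

Answer: (3, 1, 0)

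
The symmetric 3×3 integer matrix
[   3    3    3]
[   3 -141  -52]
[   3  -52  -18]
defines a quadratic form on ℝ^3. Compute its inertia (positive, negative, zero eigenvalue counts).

Answer: (2, 1, 0)

Derivation:
step 0: pivot 3 → sign +
step 1: pivot -144 → sign −
step 2: pivot 1/144 → sign +
signature = (2, 1, 0)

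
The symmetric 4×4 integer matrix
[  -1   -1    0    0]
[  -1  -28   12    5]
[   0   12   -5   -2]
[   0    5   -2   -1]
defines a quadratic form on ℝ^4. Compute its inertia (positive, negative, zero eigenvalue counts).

Answer: (1, 3, 0)

Derivation:
step 0: pivot -1 → sign −
step 1: pivot -27 → sign −
step 2: pivot 1/3 → sign +
step 3: pivot -2/9 → sign −
signature = (1, 3, 0)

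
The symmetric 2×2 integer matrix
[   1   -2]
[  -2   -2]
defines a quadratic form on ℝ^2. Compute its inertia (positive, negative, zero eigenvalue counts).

Answer: (1, 1, 0)

Derivation:
step 0: pivot 1 → sign +
step 1: pivot -6 → sign −
signature = (1, 1, 0)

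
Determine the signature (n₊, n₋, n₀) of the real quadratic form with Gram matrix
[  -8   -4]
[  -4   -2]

Answer: (0, 1, 1)

Derivation:
step 0: pivot -8 → sign −
step 1: row/col 1 already zero → sign 0
signature = (0, 1, 1)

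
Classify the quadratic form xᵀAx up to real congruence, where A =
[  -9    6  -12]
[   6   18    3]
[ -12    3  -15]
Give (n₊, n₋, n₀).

step 0: pivot -9 → sign −
step 1: pivot 22 → sign +
step 2: pivot -3/22 → sign −
signature = (1, 2, 0)

Answer: (1, 2, 0)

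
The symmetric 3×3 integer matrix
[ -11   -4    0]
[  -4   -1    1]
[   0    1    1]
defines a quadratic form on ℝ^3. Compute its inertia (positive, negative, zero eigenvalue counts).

Answer: (1, 2, 0)

Derivation:
step 0: pivot -11 → sign −
step 1: pivot 5/11 → sign +
step 2: pivot -6/5 → sign −
signature = (1, 2, 0)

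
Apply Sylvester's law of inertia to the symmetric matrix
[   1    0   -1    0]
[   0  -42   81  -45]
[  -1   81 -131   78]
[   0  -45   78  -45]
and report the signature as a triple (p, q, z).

step 0: pivot 1 → sign +
step 1: pivot -42 → sign −
step 2: pivot 339/14 → sign +
step 3: pivot 3/113 → sign +
signature = (3, 1, 0)

Answer: (3, 1, 0)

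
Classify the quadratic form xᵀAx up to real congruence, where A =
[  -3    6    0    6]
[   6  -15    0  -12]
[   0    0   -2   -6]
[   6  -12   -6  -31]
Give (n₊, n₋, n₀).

Answer: (0, 4, 0)

Derivation:
step 0: pivot -3 → sign −
step 1: pivot -3 → sign −
step 2: pivot -2 → sign −
step 3: pivot -1 → sign −
signature = (0, 4, 0)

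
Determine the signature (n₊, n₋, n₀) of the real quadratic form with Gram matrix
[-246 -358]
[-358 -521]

Answer: (0, 2, 0)

Derivation:
step 0: pivot -246 → sign −
step 1: pivot -1/123 → sign −
signature = (0, 2, 0)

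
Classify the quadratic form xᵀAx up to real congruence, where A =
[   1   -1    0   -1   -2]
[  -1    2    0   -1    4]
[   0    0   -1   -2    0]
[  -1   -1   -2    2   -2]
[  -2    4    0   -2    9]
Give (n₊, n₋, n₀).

step 0: pivot 1 → sign +
step 1: pivot 1 → sign +
step 2: pivot -1 → sign −
step 3: pivot 1 → sign +
step 4: pivot 1 → sign +
signature = (4, 1, 0)

Answer: (4, 1, 0)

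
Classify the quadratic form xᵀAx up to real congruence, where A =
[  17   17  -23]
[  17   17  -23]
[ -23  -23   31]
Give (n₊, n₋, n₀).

step 0: pivot 17 → sign +
step 1: pivot -2/17 → sign −
step 2: row/col 2 already zero → sign 0
signature = (1, 1, 1)

Answer: (1, 1, 1)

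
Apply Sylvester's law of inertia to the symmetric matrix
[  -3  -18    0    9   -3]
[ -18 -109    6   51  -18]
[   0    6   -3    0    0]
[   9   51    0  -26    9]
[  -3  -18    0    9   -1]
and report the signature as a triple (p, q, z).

Answer: (3, 2, 0)

Derivation:
step 0: pivot -3 → sign −
step 1: pivot -1 → sign −
step 2: pivot 33 → sign +
step 3: pivot 2/11 → sign +
step 4: pivot 2 → sign +
signature = (3, 2, 0)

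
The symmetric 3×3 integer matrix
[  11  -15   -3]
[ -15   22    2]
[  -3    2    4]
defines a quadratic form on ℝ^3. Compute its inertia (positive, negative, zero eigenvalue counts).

step 0: pivot 11 → sign +
step 1: pivot 17/11 → sign +
step 2: pivot 6/17 → sign +
signature = (3, 0, 0)

Answer: (3, 0, 0)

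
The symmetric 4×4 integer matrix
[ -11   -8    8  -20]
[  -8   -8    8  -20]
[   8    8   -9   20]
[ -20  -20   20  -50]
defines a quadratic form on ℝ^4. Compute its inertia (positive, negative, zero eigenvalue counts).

step 0: pivot -11 → sign −
step 1: pivot -24/11 → sign −
step 2: pivot -1 → sign −
step 3: row/col 3 already zero → sign 0
signature = (0, 3, 1)

Answer: (0, 3, 1)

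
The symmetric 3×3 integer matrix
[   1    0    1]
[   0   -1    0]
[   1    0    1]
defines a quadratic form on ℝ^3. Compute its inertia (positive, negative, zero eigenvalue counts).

step 0: pivot 1 → sign +
step 1: pivot -1 → sign −
step 2: row/col 2 already zero → sign 0
signature = (1, 1, 1)

Answer: (1, 1, 1)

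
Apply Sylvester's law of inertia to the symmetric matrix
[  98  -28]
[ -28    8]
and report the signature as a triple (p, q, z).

step 0: pivot 98 → sign +
step 1: row/col 1 already zero → sign 0
signature = (1, 0, 1)

Answer: (1, 0, 1)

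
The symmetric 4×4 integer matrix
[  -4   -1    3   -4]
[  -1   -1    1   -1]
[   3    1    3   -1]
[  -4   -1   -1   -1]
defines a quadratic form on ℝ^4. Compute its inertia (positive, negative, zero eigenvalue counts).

Answer: (1, 2, 1)

Derivation:
step 0: pivot -4 → sign −
step 1: pivot -3/4 → sign −
step 2: pivot 16/3 → sign +
step 3: row/col 3 already zero → sign 0
signature = (1, 2, 1)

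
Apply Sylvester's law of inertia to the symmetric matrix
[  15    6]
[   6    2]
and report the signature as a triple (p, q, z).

step 0: pivot 15 → sign +
step 1: pivot -2/5 → sign −
signature = (1, 1, 0)

Answer: (1, 1, 0)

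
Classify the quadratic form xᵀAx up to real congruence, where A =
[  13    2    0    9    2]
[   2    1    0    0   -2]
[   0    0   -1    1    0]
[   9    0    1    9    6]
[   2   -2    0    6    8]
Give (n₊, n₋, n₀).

step 0: pivot 13 → sign +
step 1: pivot 9/13 → sign +
step 2: pivot -1 → sign −
step 3: pivot 1 → sign +
step 4: row/col 4 already zero → sign 0
signature = (3, 1, 1)

Answer: (3, 1, 1)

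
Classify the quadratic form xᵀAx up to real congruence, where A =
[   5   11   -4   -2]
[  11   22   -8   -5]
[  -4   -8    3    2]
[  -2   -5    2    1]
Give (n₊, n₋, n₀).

Answer: (2, 1, 1)

Derivation:
step 0: pivot 5 → sign +
step 1: pivot -11/5 → sign −
step 2: pivot 1/11 → sign +
step 3: row/col 3 already zero → sign 0
signature = (2, 1, 1)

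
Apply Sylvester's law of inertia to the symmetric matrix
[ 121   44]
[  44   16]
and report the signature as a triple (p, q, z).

Answer: (1, 0, 1)

Derivation:
step 0: pivot 121 → sign +
step 1: row/col 1 already zero → sign 0
signature = (1, 0, 1)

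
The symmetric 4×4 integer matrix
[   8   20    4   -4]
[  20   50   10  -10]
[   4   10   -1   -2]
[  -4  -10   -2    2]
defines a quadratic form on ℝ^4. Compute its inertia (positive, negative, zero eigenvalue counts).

Answer: (1, 1, 2)

Derivation:
step 0: pivot 8 → sign +
step 1: pivot -3 → sign −
step 2: row/col 2 already zero → sign 0
step 3: row/col 3 already zero → sign 0
signature = (1, 1, 2)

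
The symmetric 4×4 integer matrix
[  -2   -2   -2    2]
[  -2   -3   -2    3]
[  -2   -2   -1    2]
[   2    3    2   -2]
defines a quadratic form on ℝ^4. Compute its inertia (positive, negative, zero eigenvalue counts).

step 0: pivot -2 → sign −
step 1: pivot -1 → sign −
step 2: pivot 1 → sign +
step 3: pivot 1 → sign +
signature = (2, 2, 0)

Answer: (2, 2, 0)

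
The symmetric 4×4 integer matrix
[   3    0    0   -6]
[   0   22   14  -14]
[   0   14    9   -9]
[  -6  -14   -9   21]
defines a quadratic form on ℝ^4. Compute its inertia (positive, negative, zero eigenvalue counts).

step 0: pivot 3 → sign +
step 1: pivot 22 → sign +
step 2: pivot 1/11 → sign +
step 3: row/col 3 already zero → sign 0
signature = (3, 0, 1)

Answer: (3, 0, 1)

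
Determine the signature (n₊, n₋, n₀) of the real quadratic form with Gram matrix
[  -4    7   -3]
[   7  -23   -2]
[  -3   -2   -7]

step 0: pivot -4 → sign −
step 1: pivot -43/4 → sign −
step 2: pivot 6/43 → sign +
signature = (1, 2, 0)

Answer: (1, 2, 0)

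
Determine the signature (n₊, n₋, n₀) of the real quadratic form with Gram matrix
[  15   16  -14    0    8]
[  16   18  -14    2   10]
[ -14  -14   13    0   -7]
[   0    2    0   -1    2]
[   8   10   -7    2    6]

step 0: pivot 15 → sign +
step 1: pivot 14/15 → sign +
step 2: pivot -1 → sign −
step 3: pivot -9/7 → sign −
step 4: pivot 1 → sign +
signature = (3, 2, 0)

Answer: (3, 2, 0)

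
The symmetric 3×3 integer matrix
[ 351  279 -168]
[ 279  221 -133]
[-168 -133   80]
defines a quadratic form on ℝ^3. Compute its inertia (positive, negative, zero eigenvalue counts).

Answer: (1, 2, 0)

Derivation:
step 0: pivot 351 → sign +
step 1: pivot -10/13 → sign −
step 2: pivot -1/30 → sign −
signature = (1, 2, 0)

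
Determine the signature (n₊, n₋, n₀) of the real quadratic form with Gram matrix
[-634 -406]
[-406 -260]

step 0: pivot -634 → sign −
step 1: pivot -2/317 → sign −
signature = (0, 2, 0)

Answer: (0, 2, 0)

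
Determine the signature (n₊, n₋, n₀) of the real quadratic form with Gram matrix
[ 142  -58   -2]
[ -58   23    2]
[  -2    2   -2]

step 0: pivot 142 → sign +
step 1: pivot -49/71 → sign −
step 2: row/col 2 already zero → sign 0
signature = (1, 1, 1)

Answer: (1, 1, 1)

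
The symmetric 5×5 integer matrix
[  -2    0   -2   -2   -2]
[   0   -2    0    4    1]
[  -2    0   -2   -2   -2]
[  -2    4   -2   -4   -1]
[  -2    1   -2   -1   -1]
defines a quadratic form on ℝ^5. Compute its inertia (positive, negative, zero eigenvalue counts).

step 0: pivot -2 → sign −
step 1: pivot -2 → sign −
step 2: pivot 6 → sign +
step 3: row/col 3 already zero → sign 0
step 4: row/col 4 already zero → sign 0
signature = (1, 2, 2)

Answer: (1, 2, 2)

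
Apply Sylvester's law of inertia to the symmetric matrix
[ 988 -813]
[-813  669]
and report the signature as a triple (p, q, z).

step 0: pivot 988 → sign +
step 1: pivot 3/988 → sign +
signature = (2, 0, 0)

Answer: (2, 0, 0)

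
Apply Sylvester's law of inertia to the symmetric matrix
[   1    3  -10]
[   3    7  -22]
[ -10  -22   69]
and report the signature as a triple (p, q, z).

Answer: (2, 1, 0)

Derivation:
step 0: pivot 1 → sign +
step 1: pivot -2 → sign −
step 2: pivot 1 → sign +
signature = (2, 1, 0)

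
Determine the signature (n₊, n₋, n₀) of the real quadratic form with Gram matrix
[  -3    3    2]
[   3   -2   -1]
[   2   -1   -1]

step 0: pivot -3 → sign −
step 1: pivot 1 → sign +
step 2: pivot -2/3 → sign −
signature = (1, 2, 0)

Answer: (1, 2, 0)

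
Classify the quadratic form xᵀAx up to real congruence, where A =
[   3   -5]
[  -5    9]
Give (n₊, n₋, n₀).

step 0: pivot 3 → sign +
step 1: pivot 2/3 → sign +
signature = (2, 0, 0)

Answer: (2, 0, 0)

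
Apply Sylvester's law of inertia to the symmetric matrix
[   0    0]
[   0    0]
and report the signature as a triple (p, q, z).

Answer: (0, 0, 2)

Derivation:
step 0: row/col 0 already zero → sign 0
step 1: row/col 1 already zero → sign 0
signature = (0, 0, 2)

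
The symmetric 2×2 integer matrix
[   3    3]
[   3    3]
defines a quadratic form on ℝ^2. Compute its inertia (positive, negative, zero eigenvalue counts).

Answer: (1, 0, 1)

Derivation:
step 0: pivot 3 → sign +
step 1: row/col 1 already zero → sign 0
signature = (1, 0, 1)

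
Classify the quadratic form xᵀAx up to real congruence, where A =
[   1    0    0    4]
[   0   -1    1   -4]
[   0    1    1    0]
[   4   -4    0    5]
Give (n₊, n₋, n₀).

step 0: pivot 1 → sign +
step 1: pivot -1 → sign −
step 2: pivot 2 → sign +
step 3: pivot -3 → sign −
signature = (2, 2, 0)

Answer: (2, 2, 0)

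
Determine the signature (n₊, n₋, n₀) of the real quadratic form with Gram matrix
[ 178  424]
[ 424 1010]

step 0: pivot 178 → sign +
step 1: pivot 2/89 → sign +
signature = (2, 0, 0)

Answer: (2, 0, 0)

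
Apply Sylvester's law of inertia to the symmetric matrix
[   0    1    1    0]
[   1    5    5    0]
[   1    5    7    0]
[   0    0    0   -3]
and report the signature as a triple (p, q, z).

Answer: (2, 2, 0)

Derivation:
step 0: pivot 5 → sign +
step 1: pivot -1/5 → sign −
step 2: pivot 2 → sign +
step 3: pivot -3 → sign −
signature = (2, 2, 0)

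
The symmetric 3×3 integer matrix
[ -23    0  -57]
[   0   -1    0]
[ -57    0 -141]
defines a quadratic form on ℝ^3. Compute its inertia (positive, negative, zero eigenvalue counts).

Answer: (1, 2, 0)

Derivation:
step 0: pivot -23 → sign −
step 1: pivot -1 → sign −
step 2: pivot 6/23 → sign +
signature = (1, 2, 0)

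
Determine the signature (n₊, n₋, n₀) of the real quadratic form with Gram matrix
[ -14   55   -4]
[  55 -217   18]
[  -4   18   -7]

step 0: pivot -14 → sign −
step 1: pivot -13/14 → sign −
step 2: pivot -3/13 → sign −
signature = (0, 3, 0)

Answer: (0, 3, 0)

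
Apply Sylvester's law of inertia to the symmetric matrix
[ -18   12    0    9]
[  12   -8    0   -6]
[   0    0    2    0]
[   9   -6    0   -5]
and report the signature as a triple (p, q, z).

step 0: pivot -18 → sign −
step 1: pivot 2 → sign +
step 2: pivot -1/2 → sign −
step 3: row/col 3 already zero → sign 0
signature = (1, 2, 1)

Answer: (1, 2, 1)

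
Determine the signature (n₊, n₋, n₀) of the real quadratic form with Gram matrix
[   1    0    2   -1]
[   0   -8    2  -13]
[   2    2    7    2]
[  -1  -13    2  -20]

Answer: (2, 2, 0)

Derivation:
step 0: pivot 1 → sign +
step 1: pivot -8 → sign −
step 2: pivot 7/2 → sign +
step 3: pivot -1/28 → sign −
signature = (2, 2, 0)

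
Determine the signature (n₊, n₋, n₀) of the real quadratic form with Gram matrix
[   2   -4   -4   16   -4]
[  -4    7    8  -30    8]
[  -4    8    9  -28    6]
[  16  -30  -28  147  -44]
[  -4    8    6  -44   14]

step 0: pivot 2 → sign +
step 1: pivot -1 → sign −
step 2: pivot 1 → sign +
step 3: pivot 7 → sign +
step 4: pivot -2/7 → sign −
signature = (3, 2, 0)

Answer: (3, 2, 0)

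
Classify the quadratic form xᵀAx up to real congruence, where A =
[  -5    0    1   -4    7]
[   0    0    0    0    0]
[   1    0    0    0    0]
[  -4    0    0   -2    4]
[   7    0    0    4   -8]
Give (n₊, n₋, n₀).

step 0: pivot -5 → sign −
step 1: pivot 1/5 → sign +
step 2: pivot -2 → sign −
step 3: row/col 3 already zero → sign 0
step 4: row/col 4 already zero → sign 0
signature = (1, 2, 2)

Answer: (1, 2, 2)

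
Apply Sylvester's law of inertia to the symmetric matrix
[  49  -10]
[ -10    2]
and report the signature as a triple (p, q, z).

step 0: pivot 49 → sign +
step 1: pivot -2/49 → sign −
signature = (1, 1, 0)

Answer: (1, 1, 0)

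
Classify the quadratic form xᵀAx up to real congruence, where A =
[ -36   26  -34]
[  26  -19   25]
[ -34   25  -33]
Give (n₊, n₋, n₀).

Answer: (0, 2, 1)

Derivation:
step 0: pivot -36 → sign −
step 1: pivot -2/9 → sign −
step 2: row/col 2 already zero → sign 0
signature = (0, 2, 1)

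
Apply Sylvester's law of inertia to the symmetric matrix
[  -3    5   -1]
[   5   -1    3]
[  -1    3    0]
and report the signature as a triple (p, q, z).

step 0: pivot -3 → sign −
step 1: pivot 22/3 → sign +
step 2: pivot 1/11 → sign +
signature = (2, 1, 0)

Answer: (2, 1, 0)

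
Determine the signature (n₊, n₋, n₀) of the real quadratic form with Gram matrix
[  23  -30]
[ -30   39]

step 0: pivot 23 → sign +
step 1: pivot -3/23 → sign −
signature = (1, 1, 0)

Answer: (1, 1, 0)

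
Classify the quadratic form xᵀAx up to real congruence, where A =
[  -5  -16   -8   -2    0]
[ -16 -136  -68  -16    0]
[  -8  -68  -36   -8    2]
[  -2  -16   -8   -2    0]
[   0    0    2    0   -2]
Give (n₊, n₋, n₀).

Answer: (0, 4, 1)

Derivation:
step 0: pivot -5 → sign −
step 1: pivot -424/5 → sign −
step 2: pivot -2 → sign −
step 3: pivot -6/53 → sign −
step 4: row/col 4 already zero → sign 0
signature = (0, 4, 1)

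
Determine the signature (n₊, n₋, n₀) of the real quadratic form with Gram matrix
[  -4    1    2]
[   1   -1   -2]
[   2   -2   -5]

Answer: (0, 3, 0)

Derivation:
step 0: pivot -4 → sign −
step 1: pivot -3/4 → sign −
step 2: pivot -1 → sign −
signature = (0, 3, 0)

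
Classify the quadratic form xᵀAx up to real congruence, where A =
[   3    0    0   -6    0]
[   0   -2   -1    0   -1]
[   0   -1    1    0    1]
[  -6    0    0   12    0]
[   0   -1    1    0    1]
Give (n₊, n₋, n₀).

Answer: (2, 1, 2)

Derivation:
step 0: pivot 3 → sign +
step 1: pivot -2 → sign −
step 2: pivot 3/2 → sign +
step 3: row/col 3 already zero → sign 0
step 4: row/col 4 already zero → sign 0
signature = (2, 1, 2)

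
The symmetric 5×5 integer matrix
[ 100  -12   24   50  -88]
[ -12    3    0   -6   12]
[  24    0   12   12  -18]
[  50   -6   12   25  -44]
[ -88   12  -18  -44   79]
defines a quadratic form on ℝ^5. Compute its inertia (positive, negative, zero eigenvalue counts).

Answer: (3, 0, 2)

Derivation:
step 0: pivot 100 → sign +
step 1: pivot 39/25 → sign +
step 2: pivot 12/13 → sign +
step 3: row/col 3 already zero → sign 0
step 4: row/col 4 already zero → sign 0
signature = (3, 0, 2)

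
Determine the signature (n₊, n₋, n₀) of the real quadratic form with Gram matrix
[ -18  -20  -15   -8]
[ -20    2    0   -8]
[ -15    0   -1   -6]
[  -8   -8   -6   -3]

step 0: pivot -18 → sign −
step 1: pivot 218/9 → sign +
step 2: pivot 7/218 → sign +
step 3: pivot 3/7 → sign +
signature = (3, 1, 0)

Answer: (3, 1, 0)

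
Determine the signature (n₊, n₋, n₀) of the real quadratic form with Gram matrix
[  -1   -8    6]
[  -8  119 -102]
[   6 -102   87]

step 0: pivot -1 → sign −
step 1: pivot 183 → sign +
step 2: pivot 3/61 → sign +
signature = (2, 1, 0)

Answer: (2, 1, 0)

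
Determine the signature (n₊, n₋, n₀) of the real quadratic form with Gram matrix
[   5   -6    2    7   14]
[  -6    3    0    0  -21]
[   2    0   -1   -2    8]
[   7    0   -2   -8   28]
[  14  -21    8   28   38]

Answer: (2, 3, 0)

Derivation:
step 0: pivot 5 → sign +
step 1: pivot -21/5 → sign −
step 2: pivot -3/7 → sign −
step 3: pivot -1 → sign −
step 4: pivot 3 → sign +
signature = (2, 3, 0)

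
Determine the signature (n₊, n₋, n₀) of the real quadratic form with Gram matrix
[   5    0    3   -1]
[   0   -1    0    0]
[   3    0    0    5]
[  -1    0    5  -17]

Answer: (2, 2, 0)

Derivation:
step 0: pivot 5 → sign +
step 1: pivot -1 → sign −
step 2: pivot -9/5 → sign −
step 3: pivot 2/9 → sign +
signature = (2, 2, 0)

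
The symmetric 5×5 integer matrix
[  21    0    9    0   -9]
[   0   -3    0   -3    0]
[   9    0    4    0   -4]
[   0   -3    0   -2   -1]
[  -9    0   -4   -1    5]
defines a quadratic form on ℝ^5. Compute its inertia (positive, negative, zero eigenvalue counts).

Answer: (3, 1, 1)

Derivation:
step 0: pivot 21 → sign +
step 1: pivot -3 → sign −
step 2: pivot 1/7 → sign +
step 3: pivot 1 → sign +
step 4: row/col 4 already zero → sign 0
signature = (3, 1, 1)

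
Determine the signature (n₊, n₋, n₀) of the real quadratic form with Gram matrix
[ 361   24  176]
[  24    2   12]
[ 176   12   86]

Answer: (2, 1, 0)

Derivation:
step 0: pivot 361 → sign +
step 1: pivot 146/361 → sign +
step 2: pivot -2/73 → sign −
signature = (2, 1, 0)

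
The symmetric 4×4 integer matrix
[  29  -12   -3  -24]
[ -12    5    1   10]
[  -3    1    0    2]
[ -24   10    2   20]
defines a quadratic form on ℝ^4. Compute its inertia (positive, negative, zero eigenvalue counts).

step 0: pivot 29 → sign +
step 1: pivot 1/29 → sign +
step 2: pivot -2 → sign −
step 3: row/col 3 already zero → sign 0
signature = (2, 1, 1)

Answer: (2, 1, 1)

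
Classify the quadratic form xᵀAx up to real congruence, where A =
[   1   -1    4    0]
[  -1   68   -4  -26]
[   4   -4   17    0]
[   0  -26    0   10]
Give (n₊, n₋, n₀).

step 0: pivot 1 → sign +
step 1: pivot 67 → sign +
step 2: pivot 1 → sign +
step 3: pivot -6/67 → sign −
signature = (3, 1, 0)

Answer: (3, 1, 0)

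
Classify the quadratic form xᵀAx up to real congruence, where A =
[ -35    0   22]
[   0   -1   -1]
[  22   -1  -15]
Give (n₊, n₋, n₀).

step 0: pivot -35 → sign −
step 1: pivot -1 → sign −
step 2: pivot -6/35 → sign −
signature = (0, 3, 0)

Answer: (0, 3, 0)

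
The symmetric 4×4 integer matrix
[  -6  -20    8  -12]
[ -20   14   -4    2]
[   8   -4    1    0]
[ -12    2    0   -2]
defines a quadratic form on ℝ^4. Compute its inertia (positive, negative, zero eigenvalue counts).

Answer: (2, 1, 1)

Derivation:
step 0: pivot -6 → sign −
step 1: pivot 242/3 → sign +
step 2: pivot 1/121 → sign +
step 3: row/col 3 already zero → sign 0
signature = (2, 1, 1)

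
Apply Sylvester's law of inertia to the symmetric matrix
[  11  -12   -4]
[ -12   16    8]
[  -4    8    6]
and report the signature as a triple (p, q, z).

Answer: (2, 0, 1)

Derivation:
step 0: pivot 11 → sign +
step 1: pivot 32/11 → sign +
step 2: row/col 2 already zero → sign 0
signature = (2, 0, 1)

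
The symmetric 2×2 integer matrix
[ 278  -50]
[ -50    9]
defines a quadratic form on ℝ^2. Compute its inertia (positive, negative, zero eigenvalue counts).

step 0: pivot 278 → sign +
step 1: pivot 1/139 → sign +
signature = (2, 0, 0)

Answer: (2, 0, 0)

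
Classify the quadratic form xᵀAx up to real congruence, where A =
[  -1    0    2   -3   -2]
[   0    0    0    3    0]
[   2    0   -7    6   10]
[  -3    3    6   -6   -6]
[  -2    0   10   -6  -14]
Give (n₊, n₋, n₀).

Answer: (2, 3, 0)

Derivation:
step 0: pivot -1 → sign −
step 1: pivot -3 → sign −
step 2: pivot 3 → sign +
step 3: pivot -3 → sign −
step 4: pivot 2 → sign +
signature = (2, 3, 0)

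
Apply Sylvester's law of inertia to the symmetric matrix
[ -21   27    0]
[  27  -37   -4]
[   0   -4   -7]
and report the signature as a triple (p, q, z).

step 0: pivot -21 → sign −
step 1: pivot -16/7 → sign −
step 2: row/col 2 already zero → sign 0
signature = (0, 2, 1)

Answer: (0, 2, 1)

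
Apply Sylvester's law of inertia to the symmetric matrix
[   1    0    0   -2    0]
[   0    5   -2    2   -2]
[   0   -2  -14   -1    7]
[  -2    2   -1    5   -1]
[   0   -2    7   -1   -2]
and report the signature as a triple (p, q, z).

step 0: pivot 1 → sign +
step 1: pivot 5 → sign +
step 2: pivot -74/5 → sign −
step 3: pivot 15/74 → sign +
step 4: pivot -3/5 → sign −
signature = (3, 2, 0)

Answer: (3, 2, 0)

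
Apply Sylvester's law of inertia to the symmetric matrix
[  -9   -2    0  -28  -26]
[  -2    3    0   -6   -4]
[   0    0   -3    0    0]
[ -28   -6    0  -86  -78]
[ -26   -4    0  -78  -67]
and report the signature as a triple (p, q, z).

Answer: (3, 2, 0)

Derivation:
step 0: pivot -9 → sign −
step 1: pivot 31/9 → sign +
step 2: pivot -3 → sign −
step 3: pivot 34/31 → sign +
step 4: pivot 3/17 → sign +
signature = (3, 2, 0)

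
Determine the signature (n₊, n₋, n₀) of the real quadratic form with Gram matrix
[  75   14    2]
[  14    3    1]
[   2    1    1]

Answer: (2, 1, 0)

Derivation:
step 0: pivot 75 → sign +
step 1: pivot 29/75 → sign +
step 2: pivot -2/29 → sign −
signature = (2, 1, 0)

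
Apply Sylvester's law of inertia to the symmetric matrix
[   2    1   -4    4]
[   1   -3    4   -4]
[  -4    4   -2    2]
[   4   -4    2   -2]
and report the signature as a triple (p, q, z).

step 0: pivot 2 → sign +
step 1: pivot -7/2 → sign −
step 2: pivot 2/7 → sign +
step 3: row/col 3 already zero → sign 0
signature = (2, 1, 1)

Answer: (2, 1, 1)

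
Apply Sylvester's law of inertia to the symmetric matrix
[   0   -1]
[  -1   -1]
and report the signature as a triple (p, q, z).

step 0: pivot -1 → sign −
step 1: pivot 1 → sign +
signature = (1, 1, 0)

Answer: (1, 1, 0)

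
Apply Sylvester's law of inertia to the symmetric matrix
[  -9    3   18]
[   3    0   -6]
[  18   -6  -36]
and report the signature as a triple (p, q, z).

step 0: pivot -9 → sign −
step 1: pivot 1 → sign +
step 2: row/col 2 already zero → sign 0
signature = (1, 1, 1)

Answer: (1, 1, 1)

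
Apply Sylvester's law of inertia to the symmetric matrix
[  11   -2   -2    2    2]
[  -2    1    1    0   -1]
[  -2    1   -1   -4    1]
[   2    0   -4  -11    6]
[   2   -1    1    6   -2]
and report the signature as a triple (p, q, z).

Answer: (3, 2, 0)

Derivation:
step 0: pivot 11 → sign +
step 1: pivot 7/11 → sign +
step 2: pivot -2 → sign −
step 3: pivot -25/7 → sign −
step 4: pivot 3/25 → sign +
signature = (3, 2, 0)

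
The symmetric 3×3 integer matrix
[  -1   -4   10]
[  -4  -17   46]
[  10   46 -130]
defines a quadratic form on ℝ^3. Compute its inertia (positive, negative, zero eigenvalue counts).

Answer: (1, 2, 0)

Derivation:
step 0: pivot -1 → sign −
step 1: pivot -1 → sign −
step 2: pivot 6 → sign +
signature = (1, 2, 0)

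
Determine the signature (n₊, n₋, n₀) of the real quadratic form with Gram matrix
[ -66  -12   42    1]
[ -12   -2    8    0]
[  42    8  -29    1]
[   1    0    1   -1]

step 0: pivot -66 → sign −
step 1: pivot 2/11 → sign +
step 2: pivot -3 → sign −
step 3: pivot 1/6 → sign +
signature = (2, 2, 0)

Answer: (2, 2, 0)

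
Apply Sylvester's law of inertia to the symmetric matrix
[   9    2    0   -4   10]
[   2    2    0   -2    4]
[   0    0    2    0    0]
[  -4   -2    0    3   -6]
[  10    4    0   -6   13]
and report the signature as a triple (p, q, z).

step 0: pivot 9 → sign +
step 1: pivot 14/9 → sign +
step 2: pivot 2 → sign +
step 3: pivot 3/7 → sign +
step 4: pivot -1/3 → sign −
signature = (4, 1, 0)

Answer: (4, 1, 0)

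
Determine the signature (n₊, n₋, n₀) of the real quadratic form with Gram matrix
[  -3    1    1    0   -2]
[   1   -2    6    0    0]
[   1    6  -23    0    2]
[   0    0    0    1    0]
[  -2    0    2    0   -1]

step 0: pivot -3 → sign −
step 1: pivot -5/3 → sign −
step 2: pivot 7/5 → sign +
step 3: pivot 1 → sign +
step 4: pivot -3/7 → sign −
signature = (2, 3, 0)

Answer: (2, 3, 0)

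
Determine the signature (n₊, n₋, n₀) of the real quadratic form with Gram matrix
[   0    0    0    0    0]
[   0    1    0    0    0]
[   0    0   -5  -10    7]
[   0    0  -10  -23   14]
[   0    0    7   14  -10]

step 0: pivot 1 → sign +
step 1: pivot -5 → sign −
step 2: pivot -3 → sign −
step 3: pivot -1/5 → sign −
step 4: row/col 4 already zero → sign 0
signature = (1, 3, 1)

Answer: (1, 3, 1)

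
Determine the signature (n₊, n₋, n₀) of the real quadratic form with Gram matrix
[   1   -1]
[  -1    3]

Answer: (2, 0, 0)

Derivation:
step 0: pivot 1 → sign +
step 1: pivot 2 → sign +
signature = (2, 0, 0)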